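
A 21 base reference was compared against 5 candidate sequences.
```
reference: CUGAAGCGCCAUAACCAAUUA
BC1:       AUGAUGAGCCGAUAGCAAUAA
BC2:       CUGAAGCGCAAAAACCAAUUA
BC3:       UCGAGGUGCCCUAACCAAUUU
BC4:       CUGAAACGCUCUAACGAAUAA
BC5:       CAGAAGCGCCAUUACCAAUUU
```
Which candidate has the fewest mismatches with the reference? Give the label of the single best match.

BC2

BC1 differs at 8 bases; BC2 differs at 2 bases; BC3 differs at 6 bases; BC4 differs at 5 bases; BC5 differs at 3 bases. The closest is BC2.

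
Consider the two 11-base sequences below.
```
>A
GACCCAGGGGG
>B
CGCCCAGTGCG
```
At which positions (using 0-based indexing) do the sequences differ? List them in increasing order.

Differences at position 0 (G→C), position 1 (A→G), position 7 (G→T), position 9 (G→C).

0, 1, 7, 9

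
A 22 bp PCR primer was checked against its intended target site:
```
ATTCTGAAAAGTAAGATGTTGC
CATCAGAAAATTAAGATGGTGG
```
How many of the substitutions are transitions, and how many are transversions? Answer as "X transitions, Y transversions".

0 transitions, 6 transversions

Transitions (purine↔purine or pyrimidine↔pyrimidine): none.
Transversions (purine↔pyrimidine): 1 A→C, 2 T→A, 5 T→A, 11 G→T, 19 T→G, 22 C→G.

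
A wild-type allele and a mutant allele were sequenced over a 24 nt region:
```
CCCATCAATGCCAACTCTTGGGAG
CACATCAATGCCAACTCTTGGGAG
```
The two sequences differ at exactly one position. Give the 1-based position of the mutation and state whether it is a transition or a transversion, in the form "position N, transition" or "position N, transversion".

The sequences differ only at position 2: C→A (pyrimidine→purine), a transversion.

position 2, transversion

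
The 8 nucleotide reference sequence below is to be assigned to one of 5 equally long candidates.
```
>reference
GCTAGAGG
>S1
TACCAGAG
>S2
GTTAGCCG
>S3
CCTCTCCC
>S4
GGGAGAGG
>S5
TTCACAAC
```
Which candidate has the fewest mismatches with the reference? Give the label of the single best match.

Hamming distances to reference — S1: 7; S2: 3; S3: 6; S4: 2; S5: 6.
Smallest is S4 with 2 mismatches.

S4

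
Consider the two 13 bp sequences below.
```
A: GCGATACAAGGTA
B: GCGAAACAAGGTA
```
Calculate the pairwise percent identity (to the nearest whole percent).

92%

Mismatch at position 5 (1-based): 1 of 13.
Identical positions: 12/13 = 92.31% → 92%.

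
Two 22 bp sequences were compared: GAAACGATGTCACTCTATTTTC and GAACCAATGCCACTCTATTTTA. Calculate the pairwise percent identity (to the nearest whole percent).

Mismatches at positions 4, 6, 10, 22 (1-based): 4 of 22.
Identical positions: 18/22 = 81.82% → 82%.

82%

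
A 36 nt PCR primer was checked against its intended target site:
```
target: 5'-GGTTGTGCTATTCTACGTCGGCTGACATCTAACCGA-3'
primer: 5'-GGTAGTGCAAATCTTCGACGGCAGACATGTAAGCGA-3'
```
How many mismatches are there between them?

8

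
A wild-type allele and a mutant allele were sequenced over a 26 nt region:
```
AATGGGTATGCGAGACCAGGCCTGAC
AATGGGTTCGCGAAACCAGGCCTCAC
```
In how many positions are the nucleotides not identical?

Comparing position by position, 4 positions differ: 8 (A/T), 9 (T/C), 14 (G/A), 24 (G/C).

4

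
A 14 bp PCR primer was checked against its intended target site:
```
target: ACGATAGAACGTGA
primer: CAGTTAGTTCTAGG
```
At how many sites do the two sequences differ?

8

Comparing position by position, 8 sites differ: 1 (A/C), 2 (C/A), 4 (A/T), 8 (A/T), 9 (A/T), 11 (G/T), 12 (T/A), 14 (A/G).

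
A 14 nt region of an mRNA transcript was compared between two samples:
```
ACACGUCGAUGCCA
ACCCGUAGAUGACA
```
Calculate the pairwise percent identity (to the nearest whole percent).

3 positions differ (3, 7, 12), so 11 of 14 match: 11/14 = 78.57%.

79%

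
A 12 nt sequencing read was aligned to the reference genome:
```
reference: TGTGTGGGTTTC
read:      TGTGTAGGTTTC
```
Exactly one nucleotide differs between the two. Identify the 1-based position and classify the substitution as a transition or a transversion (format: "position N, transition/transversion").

position 6, transition

Position 6 changes G→A. G is a purine and A is a purine, so this is a transition.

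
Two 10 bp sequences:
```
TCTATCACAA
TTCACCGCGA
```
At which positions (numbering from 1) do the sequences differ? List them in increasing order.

Differences at position 2 (C→T), position 3 (T→C), position 5 (T→C), position 7 (A→G), position 9 (A→G).

2, 3, 5, 7, 9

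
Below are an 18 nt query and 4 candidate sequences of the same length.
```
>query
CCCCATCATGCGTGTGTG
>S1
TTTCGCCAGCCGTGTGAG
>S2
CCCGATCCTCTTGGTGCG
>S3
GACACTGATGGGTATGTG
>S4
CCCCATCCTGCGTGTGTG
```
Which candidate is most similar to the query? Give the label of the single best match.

S4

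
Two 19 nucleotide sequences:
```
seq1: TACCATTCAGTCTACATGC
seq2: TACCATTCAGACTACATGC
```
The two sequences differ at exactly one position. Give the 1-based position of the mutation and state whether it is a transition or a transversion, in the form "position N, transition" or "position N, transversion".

Position 11 changes T→A. T is a pyrimidine and A is a purine, so this is a transversion.

position 11, transversion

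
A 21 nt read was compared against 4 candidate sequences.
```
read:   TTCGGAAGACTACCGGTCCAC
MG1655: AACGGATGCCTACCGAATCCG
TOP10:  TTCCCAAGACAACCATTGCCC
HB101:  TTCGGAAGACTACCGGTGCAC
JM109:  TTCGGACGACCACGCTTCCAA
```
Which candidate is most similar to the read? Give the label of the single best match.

MG1655 differs at 9 bases; TOP10 differs at 7 bases; HB101 differs at 1 base; JM109 differs at 6 bases. The closest is HB101.

HB101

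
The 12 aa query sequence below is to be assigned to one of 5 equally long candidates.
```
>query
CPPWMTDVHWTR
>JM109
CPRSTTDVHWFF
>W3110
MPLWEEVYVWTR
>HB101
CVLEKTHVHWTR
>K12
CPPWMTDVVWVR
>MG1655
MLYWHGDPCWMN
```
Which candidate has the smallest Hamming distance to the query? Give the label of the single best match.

Hamming distances to query — JM109: 5; W3110: 7; HB101: 5; K12: 2; MG1655: 9.
Smallest is K12 with 2 mismatches.

K12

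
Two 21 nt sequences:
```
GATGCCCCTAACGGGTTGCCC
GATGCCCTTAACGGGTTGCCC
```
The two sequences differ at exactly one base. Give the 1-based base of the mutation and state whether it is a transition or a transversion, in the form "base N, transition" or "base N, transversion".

base 8, transition

Base 8 changes C→T. C is a pyrimidine and T is a pyrimidine, so this is a transition.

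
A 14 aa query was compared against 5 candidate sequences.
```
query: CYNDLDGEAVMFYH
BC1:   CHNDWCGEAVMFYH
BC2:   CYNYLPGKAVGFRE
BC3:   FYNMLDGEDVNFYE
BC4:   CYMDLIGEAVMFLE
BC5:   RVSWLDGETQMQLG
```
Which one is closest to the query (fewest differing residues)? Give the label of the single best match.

BC1 differs at 3 residues; BC2 differs at 6 residues; BC3 differs at 5 residues; BC4 differs at 4 residues; BC5 differs at 9 residues. The closest is BC1.

BC1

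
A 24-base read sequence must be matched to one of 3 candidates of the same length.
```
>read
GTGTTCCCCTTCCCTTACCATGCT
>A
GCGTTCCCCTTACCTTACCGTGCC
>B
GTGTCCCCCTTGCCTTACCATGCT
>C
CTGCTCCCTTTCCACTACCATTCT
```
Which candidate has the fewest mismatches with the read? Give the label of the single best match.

B

A differs at 4 sites; B differs at 2 sites; C differs at 6 sites. The closest is B.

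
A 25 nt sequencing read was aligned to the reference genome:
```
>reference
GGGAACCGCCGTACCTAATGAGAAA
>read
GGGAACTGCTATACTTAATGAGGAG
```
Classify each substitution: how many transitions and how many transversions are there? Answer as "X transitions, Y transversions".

6 transitions, 0 transversions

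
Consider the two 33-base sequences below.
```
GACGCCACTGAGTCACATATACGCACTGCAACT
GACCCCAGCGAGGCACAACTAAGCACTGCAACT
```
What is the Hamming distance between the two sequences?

7

Comparing position by position, 7 positions differ: 4 (G/C), 8 (C/G), 9 (T/C), 13 (T/G), 18 (T/A), 19 (A/C), 22 (C/A).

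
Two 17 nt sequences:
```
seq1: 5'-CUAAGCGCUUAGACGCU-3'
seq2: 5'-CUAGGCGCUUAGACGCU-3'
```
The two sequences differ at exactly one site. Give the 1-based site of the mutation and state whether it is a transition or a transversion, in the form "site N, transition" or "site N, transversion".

Site 4 changes A→G. A is a purine and G is a purine, so this is a transition.

site 4, transition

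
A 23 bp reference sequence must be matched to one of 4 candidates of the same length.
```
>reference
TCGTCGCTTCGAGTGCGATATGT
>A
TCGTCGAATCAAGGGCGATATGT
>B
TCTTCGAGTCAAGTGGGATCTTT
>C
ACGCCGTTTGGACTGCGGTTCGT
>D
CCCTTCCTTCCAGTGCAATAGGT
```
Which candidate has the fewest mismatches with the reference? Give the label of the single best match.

A differs at 4 sites; B differs at 7 sites; C differs at 8 sites; D differs at 7 sites. The closest is A.

A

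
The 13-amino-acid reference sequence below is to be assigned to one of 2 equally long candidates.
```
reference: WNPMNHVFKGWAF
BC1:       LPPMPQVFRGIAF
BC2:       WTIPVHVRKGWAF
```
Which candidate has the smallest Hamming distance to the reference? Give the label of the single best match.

Hamming distances to reference — BC1: 6; BC2: 5.
Smallest is BC2 with 5 mismatches.

BC2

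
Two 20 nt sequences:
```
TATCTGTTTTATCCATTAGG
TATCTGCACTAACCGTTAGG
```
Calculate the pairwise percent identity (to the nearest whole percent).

Mismatches at positions 7, 8, 9, 12, 15 (1-based): 5 of 20.
Identical positions: 15/20 = 75% → 75%.

75%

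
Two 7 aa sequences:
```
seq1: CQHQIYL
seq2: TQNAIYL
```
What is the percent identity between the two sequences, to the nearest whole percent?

57%

Mismatches at positions 1, 3, 4 (1-based): 3 of 7.
Identical positions: 4/7 = 57.14% → 57%.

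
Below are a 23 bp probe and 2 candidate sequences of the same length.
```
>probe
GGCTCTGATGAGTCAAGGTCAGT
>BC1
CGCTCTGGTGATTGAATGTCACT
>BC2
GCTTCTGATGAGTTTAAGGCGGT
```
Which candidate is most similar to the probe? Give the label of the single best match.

BC1

Hamming distances to probe — BC1: 6; BC2: 7.
Smallest is BC1 with 6 mismatches.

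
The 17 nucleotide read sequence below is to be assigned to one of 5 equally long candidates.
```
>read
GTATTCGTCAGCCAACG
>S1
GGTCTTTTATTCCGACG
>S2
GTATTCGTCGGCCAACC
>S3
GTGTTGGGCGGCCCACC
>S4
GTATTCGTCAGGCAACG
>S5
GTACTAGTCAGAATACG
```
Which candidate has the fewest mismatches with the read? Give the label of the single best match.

S4

S1 differs at 9 bases; S2 differs at 2 bases; S3 differs at 6 bases; S4 differs at 1 base; S5 differs at 5 bases. The closest is S4.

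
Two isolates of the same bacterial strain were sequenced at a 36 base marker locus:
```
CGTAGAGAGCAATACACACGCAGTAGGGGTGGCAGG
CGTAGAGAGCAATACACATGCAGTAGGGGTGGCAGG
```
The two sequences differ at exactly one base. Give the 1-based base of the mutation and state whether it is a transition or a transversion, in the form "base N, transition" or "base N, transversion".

base 19, transition

Base 19 changes C→T. C is a pyrimidine and T is a pyrimidine, so this is a transition.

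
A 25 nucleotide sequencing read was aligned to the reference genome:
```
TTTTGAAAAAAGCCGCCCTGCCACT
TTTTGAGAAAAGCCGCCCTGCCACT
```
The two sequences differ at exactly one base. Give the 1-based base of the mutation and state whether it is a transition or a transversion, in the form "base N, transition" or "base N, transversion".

base 7, transition

The sequences differ only at base 7: A→G (purine→purine), a transition.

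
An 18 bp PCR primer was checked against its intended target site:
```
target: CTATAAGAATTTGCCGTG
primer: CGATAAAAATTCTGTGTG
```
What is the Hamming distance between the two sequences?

Comparing position by position, 6 positions differ: 2 (T/G), 7 (G/A), 12 (T/C), 13 (G/T), 14 (C/G), 15 (C/T).

6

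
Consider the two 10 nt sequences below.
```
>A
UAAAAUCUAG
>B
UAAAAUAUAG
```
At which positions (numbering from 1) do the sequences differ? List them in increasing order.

7

Scanning 1-based: 7: C/A.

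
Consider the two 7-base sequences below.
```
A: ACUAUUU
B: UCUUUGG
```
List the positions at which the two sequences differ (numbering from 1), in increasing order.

Scanning 1-based: 1: A/U; 4: A/U; 6: U/G; 7: U/G.

1, 4, 6, 7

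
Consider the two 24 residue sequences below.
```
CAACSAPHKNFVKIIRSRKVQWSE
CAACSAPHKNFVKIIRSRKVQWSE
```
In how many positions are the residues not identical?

The two sequences are identical at every position.

0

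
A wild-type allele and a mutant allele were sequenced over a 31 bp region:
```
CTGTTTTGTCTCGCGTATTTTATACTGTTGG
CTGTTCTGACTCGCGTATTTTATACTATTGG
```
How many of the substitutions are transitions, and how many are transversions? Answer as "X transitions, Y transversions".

2 transitions, 1 transversion

Mismatches (1-based):
position 6: T→C (pyrimidine→pyrimidine, transition)
position 9: T→A (pyrimidine→purine, transversion)
position 27: G→A (purine→purine, transition)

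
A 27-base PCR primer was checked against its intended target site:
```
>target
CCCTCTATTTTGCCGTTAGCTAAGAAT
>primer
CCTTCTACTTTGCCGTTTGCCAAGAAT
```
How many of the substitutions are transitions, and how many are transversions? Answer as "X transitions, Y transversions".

3 transitions, 1 transversion

Mismatches (1-based):
site 3: C→T (pyrimidine→pyrimidine, transition)
site 8: T→C (pyrimidine→pyrimidine, transition)
site 18: A→T (purine→pyrimidine, transversion)
site 21: T→C (pyrimidine→pyrimidine, transition)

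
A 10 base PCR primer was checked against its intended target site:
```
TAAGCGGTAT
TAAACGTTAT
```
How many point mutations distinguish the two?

2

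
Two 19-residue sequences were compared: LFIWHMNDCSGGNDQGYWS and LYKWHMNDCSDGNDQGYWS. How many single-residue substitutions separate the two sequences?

Comparing position by position, 3 positions differ: 2 (F/Y), 3 (I/K), 11 (G/D).

3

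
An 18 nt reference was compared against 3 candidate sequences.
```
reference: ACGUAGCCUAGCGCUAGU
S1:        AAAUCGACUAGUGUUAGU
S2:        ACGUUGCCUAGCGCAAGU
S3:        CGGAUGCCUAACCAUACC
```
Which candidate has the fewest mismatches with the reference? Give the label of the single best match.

S1 differs at 6 bases; S2 differs at 2 bases; S3 differs at 9 bases. The closest is S2.

S2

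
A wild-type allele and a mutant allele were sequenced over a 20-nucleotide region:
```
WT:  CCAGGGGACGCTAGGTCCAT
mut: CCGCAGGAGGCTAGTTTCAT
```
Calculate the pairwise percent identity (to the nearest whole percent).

70%

Mismatches at positions 3, 4, 5, 9, 15, 17 (1-based): 6 of 20.
Identical positions: 14/20 = 70% → 70%.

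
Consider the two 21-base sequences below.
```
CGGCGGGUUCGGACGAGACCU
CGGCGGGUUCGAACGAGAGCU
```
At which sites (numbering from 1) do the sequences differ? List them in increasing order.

Differences at site 12 (G→A), site 19 (C→G).

12, 19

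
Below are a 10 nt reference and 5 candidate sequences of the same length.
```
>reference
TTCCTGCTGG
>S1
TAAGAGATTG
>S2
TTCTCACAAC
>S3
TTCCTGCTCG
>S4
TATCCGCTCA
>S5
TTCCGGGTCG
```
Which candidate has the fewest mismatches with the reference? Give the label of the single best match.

S3

Hamming distances to reference — S1: 6; S2: 6; S3: 1; S4: 5; S5: 3.
Smallest is S3 with 1 mismatch.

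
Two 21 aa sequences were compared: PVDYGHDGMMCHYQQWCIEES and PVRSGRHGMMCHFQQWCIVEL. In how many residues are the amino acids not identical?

The sequences differ at residues 3, 4, 6, 7, 13, 19, 21 (1-based) — 7 in total.

7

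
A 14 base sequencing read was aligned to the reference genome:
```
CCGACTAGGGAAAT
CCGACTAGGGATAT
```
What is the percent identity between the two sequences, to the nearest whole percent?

Mismatch at position 12 (1-based): 1 of 14.
Identical positions: 13/14 = 92.86% → 93%.

93%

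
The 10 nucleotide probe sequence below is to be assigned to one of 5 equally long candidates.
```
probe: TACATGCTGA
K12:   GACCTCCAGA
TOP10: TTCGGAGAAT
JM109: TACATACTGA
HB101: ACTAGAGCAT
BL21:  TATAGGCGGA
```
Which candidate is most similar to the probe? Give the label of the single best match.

JM109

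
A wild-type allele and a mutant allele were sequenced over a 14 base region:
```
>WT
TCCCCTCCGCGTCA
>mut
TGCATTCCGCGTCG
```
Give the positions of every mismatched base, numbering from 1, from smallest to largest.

2, 4, 5, 14

Differences at position 2 (C→G), position 4 (C→A), position 5 (C→T), position 14 (A→G).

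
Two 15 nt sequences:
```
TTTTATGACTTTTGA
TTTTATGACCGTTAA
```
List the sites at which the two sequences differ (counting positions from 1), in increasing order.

Scanning 1-based: 10: T/C; 11: T/G; 14: G/A.

10, 11, 14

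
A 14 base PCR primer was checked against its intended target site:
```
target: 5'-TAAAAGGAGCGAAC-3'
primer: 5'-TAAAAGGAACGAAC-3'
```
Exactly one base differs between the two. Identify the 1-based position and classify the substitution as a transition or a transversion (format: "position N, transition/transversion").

The sequences differ only at position 9: G→A (purine→purine), a transition.

position 9, transition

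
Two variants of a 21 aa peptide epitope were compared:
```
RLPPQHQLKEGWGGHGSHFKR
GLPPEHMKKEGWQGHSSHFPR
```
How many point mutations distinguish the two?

7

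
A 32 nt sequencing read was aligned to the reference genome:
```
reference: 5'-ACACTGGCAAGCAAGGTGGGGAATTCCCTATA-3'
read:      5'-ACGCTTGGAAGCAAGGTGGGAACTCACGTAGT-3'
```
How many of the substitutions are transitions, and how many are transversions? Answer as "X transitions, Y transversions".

Transitions (purine↔purine or pyrimidine↔pyrimidine): 3 A→G, 21 G→A, 25 T→C.
Transversions (purine↔pyrimidine): 6 G→T, 8 C→G, 23 A→C, 26 C→A, 28 C→G, 31 T→G, 32 A→T.

3 transitions, 7 transversions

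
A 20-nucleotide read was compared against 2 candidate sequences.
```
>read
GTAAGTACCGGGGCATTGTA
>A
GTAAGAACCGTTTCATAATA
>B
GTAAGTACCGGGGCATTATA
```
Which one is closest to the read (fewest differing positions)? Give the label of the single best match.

Hamming distances to read — A: 6; B: 1.
Smallest is B with 1 mismatch.

B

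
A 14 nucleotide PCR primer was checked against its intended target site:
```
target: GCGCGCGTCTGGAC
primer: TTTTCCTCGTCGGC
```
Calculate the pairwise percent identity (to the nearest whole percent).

29%

Mismatches at positions 1, 2, 3, 4, 5, 7, 8, 9, 11, 13 (1-based): 10 of 14.
Identical positions: 4/14 = 28.57% → 29%.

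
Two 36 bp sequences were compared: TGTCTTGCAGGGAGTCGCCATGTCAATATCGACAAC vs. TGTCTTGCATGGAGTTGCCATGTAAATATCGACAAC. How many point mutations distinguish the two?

3

Comparing position by position, 3 positions differ: 10 (G/T), 16 (C/T), 24 (C/A).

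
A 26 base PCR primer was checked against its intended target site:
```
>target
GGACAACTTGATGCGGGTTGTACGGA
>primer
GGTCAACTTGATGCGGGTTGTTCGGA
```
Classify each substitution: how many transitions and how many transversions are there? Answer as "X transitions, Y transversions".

0 transitions, 2 transversions

Transitions (purine↔purine or pyrimidine↔pyrimidine): none.
Transversions (purine↔pyrimidine): 3 A→T, 22 A→T.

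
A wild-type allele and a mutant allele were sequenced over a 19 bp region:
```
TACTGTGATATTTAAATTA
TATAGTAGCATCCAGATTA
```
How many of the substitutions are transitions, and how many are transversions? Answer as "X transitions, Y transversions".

Transitions (purine↔purine or pyrimidine↔pyrimidine): 3 C→T, 7 G→A, 8 A→G, 9 T→C, 12 T→C, 13 T→C, 15 A→G.
Transversions (purine↔pyrimidine): 4 T→A.

7 transitions, 1 transversion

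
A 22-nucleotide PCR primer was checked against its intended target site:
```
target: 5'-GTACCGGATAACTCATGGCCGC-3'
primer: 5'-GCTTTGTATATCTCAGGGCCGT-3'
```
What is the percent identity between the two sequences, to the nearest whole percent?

64%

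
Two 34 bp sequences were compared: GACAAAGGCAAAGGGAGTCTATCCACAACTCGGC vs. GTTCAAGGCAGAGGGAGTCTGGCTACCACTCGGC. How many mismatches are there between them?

8

Comparing position by position, 8 sites differ: 2 (A/T), 3 (C/T), 4 (A/C), 11 (A/G), 21 (A/G), 22 (T/G), 24 (C/T), 27 (A/C).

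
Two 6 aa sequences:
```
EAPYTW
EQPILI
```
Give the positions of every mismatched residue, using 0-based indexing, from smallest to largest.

Scanning 0-based: 1: A/Q; 3: Y/I; 4: T/L; 5: W/I.

1, 3, 4, 5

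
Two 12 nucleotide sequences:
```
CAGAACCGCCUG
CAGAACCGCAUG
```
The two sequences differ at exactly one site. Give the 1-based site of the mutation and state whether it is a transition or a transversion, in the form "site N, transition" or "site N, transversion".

site 10, transversion

The sequences differ only at site 10: C→A (pyrimidine→purine), a transversion.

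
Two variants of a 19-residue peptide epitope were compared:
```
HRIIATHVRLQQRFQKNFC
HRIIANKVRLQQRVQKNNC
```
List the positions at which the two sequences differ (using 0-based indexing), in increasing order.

5, 6, 13, 17

Scanning 0-based: 5: T/N; 6: H/K; 13: F/V; 17: F/N.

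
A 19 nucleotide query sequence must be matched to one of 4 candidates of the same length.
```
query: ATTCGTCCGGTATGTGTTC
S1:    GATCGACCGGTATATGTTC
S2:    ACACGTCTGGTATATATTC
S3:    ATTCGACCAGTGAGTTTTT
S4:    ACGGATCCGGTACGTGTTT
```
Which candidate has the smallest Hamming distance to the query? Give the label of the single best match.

S1 differs at 4 bases; S2 differs at 5 bases; S3 differs at 6 bases; S4 differs at 6 bases. The closest is S1.

S1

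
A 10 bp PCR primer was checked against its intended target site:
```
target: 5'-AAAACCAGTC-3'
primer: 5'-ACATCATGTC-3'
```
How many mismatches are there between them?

The sequences differ at sites 2, 4, 6, 7 (1-based) — 4 in total.

4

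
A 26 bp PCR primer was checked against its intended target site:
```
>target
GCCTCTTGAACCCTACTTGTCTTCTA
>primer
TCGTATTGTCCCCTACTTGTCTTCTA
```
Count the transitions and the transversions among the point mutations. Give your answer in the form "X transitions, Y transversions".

0 transitions, 5 transversions

Transitions (purine↔purine or pyrimidine↔pyrimidine): none.
Transversions (purine↔pyrimidine): 1 G→T, 3 C→G, 5 C→A, 9 A→T, 10 A→C.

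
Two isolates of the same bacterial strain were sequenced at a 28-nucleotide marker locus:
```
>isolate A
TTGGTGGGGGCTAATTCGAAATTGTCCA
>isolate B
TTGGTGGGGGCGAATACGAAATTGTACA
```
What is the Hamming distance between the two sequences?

Mismatches (1-based): base 12: T→G; base 16: T→A; base 26: C→A.

3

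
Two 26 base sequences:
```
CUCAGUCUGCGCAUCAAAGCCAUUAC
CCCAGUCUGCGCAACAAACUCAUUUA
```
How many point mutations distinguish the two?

6

Mismatches (1-based): position 2: U→C; position 14: U→A; position 19: G→C; position 20: C→U; position 25: A→U; position 26: C→A.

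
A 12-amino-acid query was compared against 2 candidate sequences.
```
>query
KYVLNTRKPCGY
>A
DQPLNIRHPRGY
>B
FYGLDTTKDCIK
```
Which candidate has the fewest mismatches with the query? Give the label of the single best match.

A

A differs at 6 residues; B differs at 7 residues. The closest is A.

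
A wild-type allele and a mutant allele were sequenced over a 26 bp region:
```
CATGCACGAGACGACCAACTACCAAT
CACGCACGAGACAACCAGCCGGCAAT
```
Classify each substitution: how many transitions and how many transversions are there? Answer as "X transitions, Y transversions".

Transitions (purine↔purine or pyrimidine↔pyrimidine): 3 T→C, 13 G→A, 18 A→G, 20 T→C, 21 A→G.
Transversions (purine↔pyrimidine): 22 C→G.

5 transitions, 1 transversion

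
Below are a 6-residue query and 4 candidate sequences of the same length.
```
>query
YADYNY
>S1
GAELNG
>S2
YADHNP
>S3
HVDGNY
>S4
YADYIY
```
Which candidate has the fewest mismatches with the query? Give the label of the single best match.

S4

Hamming distances to query — S1: 4; S2: 2; S3: 3; S4: 1.
Smallest is S4 with 1 mismatch.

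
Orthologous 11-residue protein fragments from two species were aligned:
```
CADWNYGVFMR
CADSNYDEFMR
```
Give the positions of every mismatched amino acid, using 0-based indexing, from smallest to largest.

3, 6, 7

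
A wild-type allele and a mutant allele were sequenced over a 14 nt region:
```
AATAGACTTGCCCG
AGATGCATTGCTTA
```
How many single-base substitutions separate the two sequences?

8

The sequences differ at sites 2, 3, 4, 6, 7, 12, 13, 14 (1-based) — 8 in total.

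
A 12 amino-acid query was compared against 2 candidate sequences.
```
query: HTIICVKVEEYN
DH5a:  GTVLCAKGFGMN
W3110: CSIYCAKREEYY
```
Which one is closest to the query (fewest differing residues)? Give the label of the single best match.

W3110

Hamming distances to query — DH5a: 8; W3110: 6.
Smallest is W3110 with 6 mismatches.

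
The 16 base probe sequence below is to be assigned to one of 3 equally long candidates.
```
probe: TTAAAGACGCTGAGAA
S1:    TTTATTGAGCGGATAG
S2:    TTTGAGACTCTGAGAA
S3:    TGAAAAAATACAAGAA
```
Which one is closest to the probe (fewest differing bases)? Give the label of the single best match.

S2

S1 differs at 8 bases; S2 differs at 3 bases; S3 differs at 7 bases. The closest is S2.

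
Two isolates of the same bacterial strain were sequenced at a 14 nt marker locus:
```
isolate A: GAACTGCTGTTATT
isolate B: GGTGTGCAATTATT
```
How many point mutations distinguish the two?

5

The sequences differ at sites 2, 3, 4, 8, 9 (1-based) — 5 in total.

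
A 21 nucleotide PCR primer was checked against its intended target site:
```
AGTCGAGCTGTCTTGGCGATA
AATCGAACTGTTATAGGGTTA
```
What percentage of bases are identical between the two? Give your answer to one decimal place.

66.7%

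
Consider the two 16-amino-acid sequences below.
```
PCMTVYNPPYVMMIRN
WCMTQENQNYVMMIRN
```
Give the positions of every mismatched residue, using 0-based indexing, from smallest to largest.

Differences at position 0 (P→W), position 4 (V→Q), position 5 (Y→E), position 7 (P→Q), position 8 (P→N).

0, 4, 5, 7, 8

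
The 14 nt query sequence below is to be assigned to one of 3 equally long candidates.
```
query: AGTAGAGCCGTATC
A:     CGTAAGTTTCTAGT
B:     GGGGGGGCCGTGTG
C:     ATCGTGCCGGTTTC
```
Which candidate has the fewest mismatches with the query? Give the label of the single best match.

B

A differs at 9 positions; B differs at 6 positions; C differs at 8 positions. The closest is B.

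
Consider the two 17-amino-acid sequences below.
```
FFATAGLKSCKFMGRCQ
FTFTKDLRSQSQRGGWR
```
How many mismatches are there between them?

12

Comparing position by position, 12 residues differ: 2 (F/T), 3 (A/F), 5 (A/K), 6 (G/D), 8 (K/R), 10 (C/Q), 11 (K/S), 12 (F/Q), 13 (M/R), 15 (R/G), 16 (C/W), 17 (Q/R).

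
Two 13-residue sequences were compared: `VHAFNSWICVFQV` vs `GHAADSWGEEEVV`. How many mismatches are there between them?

Comparing position by position, 8 residues differ: 1 (V/G), 4 (F/A), 5 (N/D), 8 (I/G), 9 (C/E), 10 (V/E), 11 (F/E), 12 (Q/V).

8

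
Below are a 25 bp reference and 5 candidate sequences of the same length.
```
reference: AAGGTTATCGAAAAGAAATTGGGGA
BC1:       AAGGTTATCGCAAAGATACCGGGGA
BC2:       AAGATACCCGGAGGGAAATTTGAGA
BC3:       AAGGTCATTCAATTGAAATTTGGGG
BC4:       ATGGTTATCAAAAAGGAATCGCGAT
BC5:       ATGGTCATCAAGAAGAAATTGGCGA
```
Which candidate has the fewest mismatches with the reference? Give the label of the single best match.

BC1 differs at 4 positions; BC2 differs at 9 positions; BC3 differs at 7 positions; BC4 differs at 7 positions; BC5 differs at 5 positions. The closest is BC1.

BC1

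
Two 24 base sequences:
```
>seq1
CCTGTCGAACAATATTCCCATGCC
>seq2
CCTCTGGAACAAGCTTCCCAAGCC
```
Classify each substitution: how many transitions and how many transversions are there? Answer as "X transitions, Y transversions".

Mismatches (1-based):
base 4: G→C (purine→pyrimidine, transversion)
base 6: C→G (pyrimidine→purine, transversion)
base 13: T→G (pyrimidine→purine, transversion)
base 14: A→C (purine→pyrimidine, transversion)
base 21: T→A (pyrimidine→purine, transversion)

0 transitions, 5 transversions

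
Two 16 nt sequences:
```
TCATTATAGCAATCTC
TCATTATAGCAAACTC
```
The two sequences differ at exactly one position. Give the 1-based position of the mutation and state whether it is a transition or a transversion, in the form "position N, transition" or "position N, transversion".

Position 13 changes T→A. T is a pyrimidine and A is a purine, so this is a transversion.

position 13, transversion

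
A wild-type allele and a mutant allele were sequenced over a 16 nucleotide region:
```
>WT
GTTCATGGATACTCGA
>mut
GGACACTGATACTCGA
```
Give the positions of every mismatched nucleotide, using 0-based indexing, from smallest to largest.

1, 2, 5, 6

Scanning 0-based: 1: T/G; 2: T/A; 5: T/C; 6: G/T.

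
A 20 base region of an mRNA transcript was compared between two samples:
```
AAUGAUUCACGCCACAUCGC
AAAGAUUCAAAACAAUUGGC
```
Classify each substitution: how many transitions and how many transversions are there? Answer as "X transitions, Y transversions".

1 transition, 6 transversions

Transitions (purine↔purine or pyrimidine↔pyrimidine): 11 G→A.
Transversions (purine↔pyrimidine): 3 U→A, 10 C→A, 12 C→A, 15 C→A, 16 A→U, 18 C→G.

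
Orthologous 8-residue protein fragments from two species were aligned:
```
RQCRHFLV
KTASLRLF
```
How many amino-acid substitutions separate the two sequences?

Mismatches (1-based): residue 1: R→K; residue 2: Q→T; residue 3: C→A; residue 4: R→S; residue 5: H→L; residue 6: F→R; residue 8: V→F.

7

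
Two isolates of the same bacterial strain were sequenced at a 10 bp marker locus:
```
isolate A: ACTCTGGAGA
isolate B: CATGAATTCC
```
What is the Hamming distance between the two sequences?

Comparing position by position, 9 bases differ: 1 (A/C), 2 (C/A), 4 (C/G), 5 (T/A), 6 (G/A), 7 (G/T), 8 (A/T), 9 (G/C), 10 (A/C).

9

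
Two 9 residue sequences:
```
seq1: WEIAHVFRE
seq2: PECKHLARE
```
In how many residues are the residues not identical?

The sequences differ at residues 1, 3, 4, 6, 7 (1-based) — 5 in total.

5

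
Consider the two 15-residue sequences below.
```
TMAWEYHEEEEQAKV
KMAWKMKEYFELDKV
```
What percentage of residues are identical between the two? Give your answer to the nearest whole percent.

8 positions differ (1, 5, 6, 7, 9, 10, 12, 13), so 7 of 15 match: 7/15 = 46.67%.

47%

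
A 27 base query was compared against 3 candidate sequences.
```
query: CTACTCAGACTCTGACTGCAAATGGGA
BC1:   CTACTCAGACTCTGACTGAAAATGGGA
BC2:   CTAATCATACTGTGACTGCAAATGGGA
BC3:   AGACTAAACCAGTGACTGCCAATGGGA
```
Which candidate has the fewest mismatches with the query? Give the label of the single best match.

BC1 differs at 1 base; BC2 differs at 3 bases; BC3 differs at 8 bases. The closest is BC1.

BC1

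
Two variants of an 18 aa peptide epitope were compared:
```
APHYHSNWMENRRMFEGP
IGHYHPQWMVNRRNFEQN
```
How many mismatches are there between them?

8

The sequences differ at positions 1, 2, 6, 7, 10, 14, 17, 18 (1-based) — 8 in total.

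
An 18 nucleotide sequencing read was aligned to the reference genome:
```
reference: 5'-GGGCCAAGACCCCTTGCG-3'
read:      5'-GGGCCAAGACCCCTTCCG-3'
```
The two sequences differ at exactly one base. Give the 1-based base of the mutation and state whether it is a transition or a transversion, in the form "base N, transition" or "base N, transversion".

Base 16 changes G→C. G is a purine and C is a pyrimidine, so this is a transversion.

base 16, transversion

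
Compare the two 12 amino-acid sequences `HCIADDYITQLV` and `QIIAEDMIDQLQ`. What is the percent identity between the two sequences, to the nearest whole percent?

50%

Mismatches at positions 1, 2, 5, 7, 9, 12 (1-based): 6 of 12.
Identical positions: 6/12 = 50% → 50%.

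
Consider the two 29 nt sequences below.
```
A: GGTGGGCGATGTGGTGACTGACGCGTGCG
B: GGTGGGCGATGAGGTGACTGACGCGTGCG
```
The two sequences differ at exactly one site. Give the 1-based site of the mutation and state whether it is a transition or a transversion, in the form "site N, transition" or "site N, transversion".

The sequences differ only at site 12: T→A (pyrimidine→purine), a transversion.

site 12, transversion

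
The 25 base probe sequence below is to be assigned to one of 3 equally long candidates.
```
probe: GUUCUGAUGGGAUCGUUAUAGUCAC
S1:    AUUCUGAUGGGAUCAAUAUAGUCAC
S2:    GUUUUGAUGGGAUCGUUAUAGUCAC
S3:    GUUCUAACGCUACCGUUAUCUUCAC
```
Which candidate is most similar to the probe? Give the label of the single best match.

S2

Hamming distances to probe — S1: 3; S2: 1; S3: 7.
Smallest is S2 with 1 mismatch.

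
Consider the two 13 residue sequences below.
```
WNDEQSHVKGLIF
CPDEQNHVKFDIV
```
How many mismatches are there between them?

Mismatches (1-based): position 1: W→C; position 2: N→P; position 6: S→N; position 10: G→F; position 11: L→D; position 13: F→V.

6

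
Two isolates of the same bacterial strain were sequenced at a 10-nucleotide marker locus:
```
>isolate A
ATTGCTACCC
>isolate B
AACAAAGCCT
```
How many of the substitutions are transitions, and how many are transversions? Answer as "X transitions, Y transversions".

4 transitions, 3 transversions

Transitions (purine↔purine or pyrimidine↔pyrimidine): 3 T→C, 4 G→A, 7 A→G, 10 C→T.
Transversions (purine↔pyrimidine): 2 T→A, 5 C→A, 6 T→A.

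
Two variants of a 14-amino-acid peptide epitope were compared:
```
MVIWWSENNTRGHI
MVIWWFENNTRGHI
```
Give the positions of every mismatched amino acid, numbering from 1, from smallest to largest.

6

Differences at position 6 (S→F).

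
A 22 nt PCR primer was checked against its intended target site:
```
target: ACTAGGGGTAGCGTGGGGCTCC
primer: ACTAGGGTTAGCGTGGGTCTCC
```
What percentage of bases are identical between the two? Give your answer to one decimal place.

Mismatches at positions 8, 18 (1-based): 2 of 22.
Identical positions: 20/22 = 90.91% → 90.9%.

90.9%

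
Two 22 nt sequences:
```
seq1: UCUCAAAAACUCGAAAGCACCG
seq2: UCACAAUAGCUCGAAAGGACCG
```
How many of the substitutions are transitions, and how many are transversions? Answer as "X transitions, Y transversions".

1 transition, 3 transversions

Mismatches (1-based):
site 3: U→A (pyrimidine→purine, transversion)
site 7: A→U (purine→pyrimidine, transversion)
site 9: A→G (purine→purine, transition)
site 18: C→G (pyrimidine→purine, transversion)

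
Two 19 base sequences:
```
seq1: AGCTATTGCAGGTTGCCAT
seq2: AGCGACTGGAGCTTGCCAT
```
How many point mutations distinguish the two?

4

Comparing position by position, 4 positions differ: 4 (T/G), 6 (T/C), 9 (C/G), 12 (G/C).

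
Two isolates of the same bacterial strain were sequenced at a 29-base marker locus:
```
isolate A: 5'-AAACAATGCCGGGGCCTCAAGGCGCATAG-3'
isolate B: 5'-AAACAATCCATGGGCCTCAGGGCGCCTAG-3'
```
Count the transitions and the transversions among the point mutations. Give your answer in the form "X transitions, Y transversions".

Transitions (purine↔purine or pyrimidine↔pyrimidine): 20 A→G.
Transversions (purine↔pyrimidine): 8 G→C, 10 C→A, 11 G→T, 26 A→C.

1 transition, 4 transversions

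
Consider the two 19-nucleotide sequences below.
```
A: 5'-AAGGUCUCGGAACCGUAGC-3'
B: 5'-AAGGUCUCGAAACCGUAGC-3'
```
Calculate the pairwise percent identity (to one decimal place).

94.7%

Mismatch at position 10 (1-based): 1 of 19.
Identical positions: 18/19 = 94.74% → 94.7%.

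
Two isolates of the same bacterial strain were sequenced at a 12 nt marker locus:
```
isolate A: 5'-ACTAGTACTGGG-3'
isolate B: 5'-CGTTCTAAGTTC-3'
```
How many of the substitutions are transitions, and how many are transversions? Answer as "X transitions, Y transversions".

0 transitions, 9 transversions

Transitions (purine↔purine or pyrimidine↔pyrimidine): none.
Transversions (purine↔pyrimidine): 1 A→C, 2 C→G, 4 A→T, 5 G→C, 8 C→A, 9 T→G, 10 G→T, 11 G→T, 12 G→C.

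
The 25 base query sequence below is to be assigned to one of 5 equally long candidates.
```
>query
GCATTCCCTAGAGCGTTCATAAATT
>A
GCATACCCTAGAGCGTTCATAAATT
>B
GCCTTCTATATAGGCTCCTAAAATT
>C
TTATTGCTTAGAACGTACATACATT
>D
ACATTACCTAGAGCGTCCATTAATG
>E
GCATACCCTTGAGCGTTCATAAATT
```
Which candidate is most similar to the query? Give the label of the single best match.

Hamming distances to query — A: 1; B: 9; C: 7; D: 5; E: 2.
Smallest is A with 1 mismatch.

A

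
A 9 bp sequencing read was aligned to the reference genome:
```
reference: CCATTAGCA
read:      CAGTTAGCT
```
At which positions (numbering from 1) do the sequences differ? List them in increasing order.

2, 3, 9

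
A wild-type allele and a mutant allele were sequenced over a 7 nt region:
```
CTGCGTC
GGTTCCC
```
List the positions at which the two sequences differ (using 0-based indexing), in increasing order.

Scanning 0-based: 0: C/G; 1: T/G; 2: G/T; 3: C/T; 4: G/C; 5: T/C.

0, 1, 2, 3, 4, 5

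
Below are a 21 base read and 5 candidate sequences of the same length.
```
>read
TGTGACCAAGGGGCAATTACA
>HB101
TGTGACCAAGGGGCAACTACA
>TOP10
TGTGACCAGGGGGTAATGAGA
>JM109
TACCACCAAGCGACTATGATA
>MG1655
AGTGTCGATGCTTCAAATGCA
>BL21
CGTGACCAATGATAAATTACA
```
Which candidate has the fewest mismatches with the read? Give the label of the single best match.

HB101

HB101 differs at 1 site; TOP10 differs at 4 sites; JM109 differs at 8 sites; MG1655 differs at 9 sites; BL21 differs at 5 sites. The closest is HB101.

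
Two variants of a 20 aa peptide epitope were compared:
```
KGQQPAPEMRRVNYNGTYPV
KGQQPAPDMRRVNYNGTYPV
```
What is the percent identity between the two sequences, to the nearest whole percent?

Mismatch at position 8 (1-based): 1 of 20.
Identical positions: 19/20 = 95% → 95%.

95%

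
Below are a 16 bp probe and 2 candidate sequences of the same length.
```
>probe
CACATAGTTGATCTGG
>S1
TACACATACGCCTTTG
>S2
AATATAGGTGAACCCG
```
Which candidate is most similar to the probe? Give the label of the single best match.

S2

S1 differs at 9 bases; S2 differs at 6 bases. The closest is S2.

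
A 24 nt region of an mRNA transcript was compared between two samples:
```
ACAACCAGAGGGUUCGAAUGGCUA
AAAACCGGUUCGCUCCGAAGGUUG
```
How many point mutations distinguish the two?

11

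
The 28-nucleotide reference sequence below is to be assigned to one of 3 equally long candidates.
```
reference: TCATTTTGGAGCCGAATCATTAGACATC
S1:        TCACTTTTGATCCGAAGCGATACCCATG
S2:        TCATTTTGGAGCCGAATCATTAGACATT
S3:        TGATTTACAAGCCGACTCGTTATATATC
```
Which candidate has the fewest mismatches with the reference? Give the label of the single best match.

Hamming distances to reference — S1: 9; S2: 1; S3: 8.
Smallest is S2 with 1 mismatch.

S2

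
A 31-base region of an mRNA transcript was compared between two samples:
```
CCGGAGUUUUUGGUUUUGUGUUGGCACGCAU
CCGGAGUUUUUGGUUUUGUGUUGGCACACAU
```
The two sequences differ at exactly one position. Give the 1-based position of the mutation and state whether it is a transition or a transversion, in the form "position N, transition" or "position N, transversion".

Position 28 changes G→A. G is a purine and A is a purine, so this is a transition.

position 28, transition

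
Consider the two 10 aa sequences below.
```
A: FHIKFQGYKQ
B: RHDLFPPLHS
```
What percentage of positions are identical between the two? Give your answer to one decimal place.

Mismatches at positions 1, 3, 4, 6, 7, 8, 9, 10 (1-based): 8 of 10.
Identical positions: 2/10 = 20% → 20.0%.

20.0%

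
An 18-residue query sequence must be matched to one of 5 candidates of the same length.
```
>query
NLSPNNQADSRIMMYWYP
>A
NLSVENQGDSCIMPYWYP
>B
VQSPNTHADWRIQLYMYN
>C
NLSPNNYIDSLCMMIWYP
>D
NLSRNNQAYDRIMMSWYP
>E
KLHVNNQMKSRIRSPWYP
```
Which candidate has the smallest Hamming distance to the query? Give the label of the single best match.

A differs at 5 residues; B differs at 9 residues; C differs at 5 residues; D differs at 4 residues; E differs at 8 residues. The closest is D.

D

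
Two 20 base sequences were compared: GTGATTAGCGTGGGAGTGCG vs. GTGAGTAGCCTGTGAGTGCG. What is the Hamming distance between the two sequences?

3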